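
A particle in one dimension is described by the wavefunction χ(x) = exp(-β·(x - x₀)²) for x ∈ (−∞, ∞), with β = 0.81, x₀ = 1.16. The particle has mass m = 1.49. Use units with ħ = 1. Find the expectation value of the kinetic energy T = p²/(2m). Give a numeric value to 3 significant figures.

T = −(ħ²/2m) d²/dx², so ⟨T⟩ = −(ħ²/2m) ∫ χ*·χ'' dx / ∫|χ|² dx; with m = 1.49.
Gaussian moments (u = x − x₀): ∫u^(2j)·e^(−2βu²) du = (2j−1)!!/(4β)^j · √(π/(2β)), odd powers integrate to 0; here √(π/(2β)) = 1.3926. Derivatives: d/dx e^(−βu²) = −2βu·e^(−βu²), d²/dx² e^(−βu²) = (4β²u² − 2β)·e^(−βu²).
State is unnormalized: ∫|χ|² dx = 1.3926, and ∫χ*·(−ħ²/2m · χ'') dx = 0.37852, so ⟨T⟩ = 0.37852 / 1.3926.
⟨T⟩ = 0.27181.

0.272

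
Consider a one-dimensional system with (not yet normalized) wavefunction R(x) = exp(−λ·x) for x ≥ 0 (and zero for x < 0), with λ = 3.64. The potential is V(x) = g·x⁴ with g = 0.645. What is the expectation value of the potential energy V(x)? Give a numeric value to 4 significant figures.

⟨V⟩ = ∫ V(x)·|R|² dx / ∫|R|² dx.
Every integrand reduces to terms xʲ·e^(−2λx) on [0, ∞); use ∫₀^∞ xʲ·e^(−2λx) dx = j!/(2λ)^(j+1).
State is unnormalized: ∫|R|² dx = 0.13736, and ∫R*·V(x)·R dx = 0.00075703, so ⟨V⟩ = 0.00075703 / 0.13736.
⟨V⟩ = 0.0055112.

0.005511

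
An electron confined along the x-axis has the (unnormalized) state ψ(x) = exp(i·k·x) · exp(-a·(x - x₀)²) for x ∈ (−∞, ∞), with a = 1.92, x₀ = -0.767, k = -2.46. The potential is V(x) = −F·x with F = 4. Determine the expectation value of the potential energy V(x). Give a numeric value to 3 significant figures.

⟨V⟩ = ∫ V(x)·|ψ|² dx / ∫|ψ|² dx.
Gaussian moments (u = x − x₀): ∫u^(2j)·e^(−2au²) du = (2j−1)!!/(4a)^j · √(π/(2a)), odd powers integrate to 0; here √(π/(2a)) = 0.90450.
State is unnormalized: ∫|ψ|² dx = 0.90450, and ∫ψ*·V(x)·ψ dx = 2.7750, so ⟨V⟩ = 2.7750 / 0.90450.
⟨V⟩ = 3.0680.

3.07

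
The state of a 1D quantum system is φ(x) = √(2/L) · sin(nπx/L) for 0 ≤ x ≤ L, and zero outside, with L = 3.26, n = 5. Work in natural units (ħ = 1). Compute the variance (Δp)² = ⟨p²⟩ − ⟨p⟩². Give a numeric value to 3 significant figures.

Compute ⟨p⟩ and ⟨p²⟩ separately; (Δp)² = ⟨p²⟩ − ⟨p⟩².
d/dx sin(nπx/L) = (nπ/L)·cos(nπx/L) and d²/dx² sin(nπx/L) = −(nπ/L)²·sin(nπx/L); on 0 ≤ x ≤ L, ∫sin²(nπx/L) dx = L/2 and ∫sin(nπx/L)·cos(nπx/L) dx = 0.
⟨p⟩ = 0.0000 and ⟨p²⟩ = 23.217.
(Δp)² = 23.217 − (0.0000)² = 23.217.

23.2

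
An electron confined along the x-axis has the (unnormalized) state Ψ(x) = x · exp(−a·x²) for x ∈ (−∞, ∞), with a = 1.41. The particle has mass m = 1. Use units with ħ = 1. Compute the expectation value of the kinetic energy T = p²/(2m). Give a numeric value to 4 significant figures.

T = −(ħ²/2m) d²/dx², so ⟨T⟩ = −(ħ²/2m) ∫ Ψ*·Ψ'' dx / ∫|Ψ|² dx; with m = 1.
Expand each integrand as polynomial × e^(−2ax²) and use ∫x^(2j)·e^(−2ax²) dx = (2j−1)!!/(4a)^j · √(π/(2a)), odd powers → 0; here √(π/(2a)) = 1.0555. Differentiate with the product rule, d/dx e^(−ax²) = −2ax·e^(−ax²).
State is unnormalized: ∫|Ψ|² dx = 0.18714, and ∫Ψ*·(−ħ²/2m · Ψ'') dx = 0.39581, so ⟨T⟩ = 0.39581 / 0.18714.
⟨T⟩ = 2.1150.

2.115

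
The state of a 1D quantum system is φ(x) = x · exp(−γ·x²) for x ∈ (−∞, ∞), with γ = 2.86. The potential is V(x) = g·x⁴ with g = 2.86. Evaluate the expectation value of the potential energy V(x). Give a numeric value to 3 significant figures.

⟨V⟩ = ∫ V(x)·|φ|² dx / ∫|φ|² dx.
Expand each integrand as polynomial × e^(−2γx²) and use ∫x^(2j)·e^(−2γx²) dx = (2j−1)!!/(4γ)^j · √(π/(2γ)), odd powers → 0; here √(π/(2γ)) = 0.74110.
State is unnormalized: ∫|φ|² dx = 0.064781, and ∫φ*·V(x)·φ dx = 0.021235, so ⟨V⟩ = 0.021235 / 0.064781.
⟨V⟩ = 0.32780.

0.328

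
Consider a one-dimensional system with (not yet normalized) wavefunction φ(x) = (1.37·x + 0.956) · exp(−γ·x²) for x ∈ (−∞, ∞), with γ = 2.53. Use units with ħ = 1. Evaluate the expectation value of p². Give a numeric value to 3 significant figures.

p² φ = −ħ² d²φ/dx²; ⟨p²⟩ = −ħ² ∫ φ*·φ'' dx / ∫|φ|² dx.
Expand each integrand as polynomial × e^(−2γx²) and use ∫x^(2j)·e^(−2γx²) dx = (2j−1)!!/(4γ)^j · √(π/(2γ)), odd powers → 0; here √(π/(2γ)) = 0.78795. Differentiate with the product rule, d/dx e^(−γx²) = −2γx·e^(−γx²).
State is unnormalized: ∫|φ|² dx = 0.86627, and ∫φ*·(−ħ² φ'') dx = 2.9311, so ⟨p²⟩ = 2.9311 / 0.86627.
⟨p²⟩ = 3.3836.

3.38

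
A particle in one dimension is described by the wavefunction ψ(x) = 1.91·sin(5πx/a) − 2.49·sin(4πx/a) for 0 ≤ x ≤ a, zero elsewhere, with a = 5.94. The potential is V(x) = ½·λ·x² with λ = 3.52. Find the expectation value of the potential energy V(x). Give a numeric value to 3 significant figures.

32.5

⟨V⟩ = ∫ V(x)·|ψ|² dx / ∫|ψ|² dx.
On 0 ≤ x ≤ a (j ≠ l): ∫sin²(jπx/a) dx = a/2, ∫sin(jπx/a)·sin(lπx/a) dx = 0; diagonal moments ∫x·sin²(jπx/a) dx = a²/4, ∫x²·sin²(jπx/a) dx = a³·(1/6 − 1/(4j²π²)); cross terms ∫x·sin(jπx/a)·sin(lπx/a) dx = 0 for j + l even and −4jla²/(π²(j² − l²)²) for j + l odd, ∫x²·sin(jπx/a)·sin(lπx/a) dx = (−1)^(j+l)·4jla³/(π²(j² − l²)²); higher powers the same way via product-to-sum and parts.
State is unnormalized: ∫|ψ|² dx = 29.249, and ∫ψ*·V(x)·ψ dx = 951.57, so ⟨V⟩ = 951.57 / 29.249.
⟨V⟩ = 32.533.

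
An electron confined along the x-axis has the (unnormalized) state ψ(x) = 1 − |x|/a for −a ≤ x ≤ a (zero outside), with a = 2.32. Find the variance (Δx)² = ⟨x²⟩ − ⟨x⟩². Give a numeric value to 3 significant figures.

Compute ⟨x⟩ and ⟨x²⟩ separately, then (Δx)² = ⟨x²⟩ − ⟨x⟩².
ψ is even, so ∫ over [−a, a] = 2∫₀ᵃ with ψ = 1 − x/a there: ∫₀ᵃ (1 − x/a)² dx = a/3, ∫₀ᵃ x²(1 − x/a)² dx = a³/30, ∫₀ᵃ x⁴(1 − x/a)² dx = a⁵/105.
Normalization: ∫|ψ|² dx = 1.5467.
⟨x⟩ = 0.0000 and ⟨x²⟩ = 0.53824.
(Δx)² = 0.53824 − (0.0000)² = 0.53824.

0.538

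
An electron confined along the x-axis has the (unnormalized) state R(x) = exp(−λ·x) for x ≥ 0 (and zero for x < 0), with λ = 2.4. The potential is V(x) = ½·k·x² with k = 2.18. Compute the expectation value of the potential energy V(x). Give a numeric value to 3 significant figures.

⟨V⟩ = ∫ V(x)·|R|² dx / ∫|R|² dx.
Every integrand reduces to terms xʲ·e^(−2λx) on [0, ∞); use ∫₀^∞ xʲ·e^(−2λx) dx = j!/(2λ)^(j+1).
State is unnormalized: ∫|R|² dx = 0.20833, and ∫R*·V(x)·R dx = 0.019712, so ⟨V⟩ = 0.019712 / 0.20833.
⟨V⟩ = 0.094618.

0.0946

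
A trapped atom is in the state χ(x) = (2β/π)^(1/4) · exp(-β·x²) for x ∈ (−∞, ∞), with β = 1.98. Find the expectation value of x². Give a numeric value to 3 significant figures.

⟨x²⟩ = ∫ x²·|χ|² dx (integrals over the domain).
Gaussian moments: ∫x^(2j)·e^(−2βx²) dx = (2j−1)!!/(4β)^j · √(π/(2β)), odd powers integrate to 0; here √(π/(2β)) = 0.89069.
⟨x²⟩ = 0.12626.

0.126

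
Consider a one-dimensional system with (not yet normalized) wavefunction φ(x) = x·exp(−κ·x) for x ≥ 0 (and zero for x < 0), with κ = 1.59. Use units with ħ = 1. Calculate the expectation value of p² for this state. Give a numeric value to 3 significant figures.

2.53

p² φ = −ħ² d²φ/dx²; ⟨p²⟩ = −ħ² ∫ φ*·φ'' dx / ∫|φ|² dx.
Differentiate x·exp(−κ·x) with the product rule; every integrand then reduces to terms xʲ·e^(−2κx) on [0, ∞), with ∫₀^∞ xʲ·e^(−2κx) dx = j!/(2κ)^(j+1).
State is unnormalized: ∫|φ|² dx = 0.062194, and ∫φ*·(−ħ² φ'') dx = 0.15723, so ⟨p²⟩ = 0.15723 / 0.062194.
⟨p²⟩ = 2.5281.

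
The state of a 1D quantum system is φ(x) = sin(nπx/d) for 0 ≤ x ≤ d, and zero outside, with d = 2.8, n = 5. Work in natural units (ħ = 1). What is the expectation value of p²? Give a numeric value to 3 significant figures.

31.5

p² φ = −ħ² d²φ/dx²; ⟨p²⟩ = −ħ² ∫ φ*·φ'' dx / ∫|φ|² dx.
d/dx sin(nπx/d) = (nπ/d)·cos(nπx/d) and d²/dx² sin(nπx/d) = −(nπ/d)²·sin(nπx/d); on 0 ≤ x ≤ d, ∫sin²(nπx/d) dx = d/2 and ∫sin(nπx/d)·cos(nπx/d) dx = 0.
State is unnormalized: ∫|φ|² dx = 1.4000, and ∫φ*·(−ħ² φ'') dx = 44.061, so ⟨p²⟩ = 44.061 / 1.4000.
⟨p²⟩ = 31.472.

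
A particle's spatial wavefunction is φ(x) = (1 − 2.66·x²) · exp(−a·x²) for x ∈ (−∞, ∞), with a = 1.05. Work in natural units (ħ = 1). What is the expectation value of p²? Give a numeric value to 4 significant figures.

p² φ = −ħ² d²φ/dx²; ⟨p²⟩ = −ħ² ∫ φ*·φ'' dx / ∫|φ|² dx.
Expand each integrand as polynomial × e^(−2ax²) and use ∫x^(2j)·e^(−2ax²) dx = (2j−1)!!/(4a)^j · √(π/(2a)), odd powers → 0; here √(π/(2a)) = 1.2231. Differentiate with the product rule, d/dx e^(−ax²) = −2ax·e^(−ax²).
State is unnormalized: ∫|φ|² dx = 1.1456, and ∫φ*·(−ħ² φ'') dx = 6.5169, so ⟨p²⟩ = 6.5169 / 1.1456.
⟨p²⟩ = 5.6884.

5.688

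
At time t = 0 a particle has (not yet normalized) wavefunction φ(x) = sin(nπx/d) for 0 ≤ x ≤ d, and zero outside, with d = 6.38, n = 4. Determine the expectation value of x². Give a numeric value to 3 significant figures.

⟨x²⟩ = ∫ x²·|φ|² dx / ∫|φ|² dx (integrals over the domain).
With sin²θ = (1 − cos2θ)/2 on 0 ≤ x ≤ d: ∫sin²(nπx/d) dx = d/2, ∫x·sin²(nπx/d) dx = d²/4, ∫x²·sin²(nπx/d) dx = d³·(1/6 − 1/(4n²π²)); higher powers xᵏ the same way, integrating xᵏ·cos(2nπx/d) by parts.
State is unnormalized: ∫|φ|² dx = 3.1900, and ∫φ*·x²·φ dx = 42.871, so ⟨x²⟩ = 42.871 / 3.1900.
⟨x²⟩ = 13.439.

13.4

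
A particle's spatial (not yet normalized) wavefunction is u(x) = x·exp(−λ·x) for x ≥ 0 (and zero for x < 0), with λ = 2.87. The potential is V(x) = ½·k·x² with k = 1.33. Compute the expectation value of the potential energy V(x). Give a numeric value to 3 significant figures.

⟨V⟩ = ∫ V(x)·|u|² dx / ∫|u|² dx.
Every integrand reduces to terms xʲ·e^(−2λx) on [0, ∞); use ∫₀^∞ xʲ·e^(−2λx) dx = j!/(2λ)^(j+1).
State is unnormalized: ∫|u|² dx = 0.010575, and ∫u*·V(x)·u dx = 0.0025614, so ⟨V⟩ = 0.0025614 / 0.010575.
⟨V⟩ = 0.24220.

0.242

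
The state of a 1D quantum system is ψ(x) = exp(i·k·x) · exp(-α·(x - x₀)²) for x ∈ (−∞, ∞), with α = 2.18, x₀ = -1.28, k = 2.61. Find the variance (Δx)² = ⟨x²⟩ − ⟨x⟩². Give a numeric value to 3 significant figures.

0.115

Compute ⟨x⟩ and ⟨x²⟩ separately, then (Δx)² = ⟨x²⟩ − ⟨x⟩².
Gaussian moments (u = x − x₀): ∫u^(2j)·e^(−2αu²) du = (2j−1)!!/(4α)^j · √(π/(2α)), odd powers integrate to 0; here √(π/(2α)) = 0.84885.
Normalization: ∫|ψ|² dx = 0.84885.
⟨x⟩ = -1.2800 and ⟨x²⟩ = 1.7531.
(Δx)² = 1.7531 − (-1.2800)² = 0.11468.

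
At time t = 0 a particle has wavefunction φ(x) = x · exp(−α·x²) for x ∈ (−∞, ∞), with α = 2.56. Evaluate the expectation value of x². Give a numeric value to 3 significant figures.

0.293

⟨x²⟩ = ∫ x²·|φ|² dx / ∫|φ|² dx (integrals over the domain).
Expand each integrand as polynomial × e^(−2αx²) and use ∫x^(2j)·e^(−2αx²) dx = (2j−1)!!/(4α)^j · √(π/(2α)), odd powers → 0; here √(π/(2α)) = 0.78332.
State is unnormalized: ∫|φ|² dx = 0.076496, and ∫φ*·x²·φ dx = 0.022411, so ⟨x²⟩ = 0.022411 / 0.076496.
⟨x²⟩ = 0.29297.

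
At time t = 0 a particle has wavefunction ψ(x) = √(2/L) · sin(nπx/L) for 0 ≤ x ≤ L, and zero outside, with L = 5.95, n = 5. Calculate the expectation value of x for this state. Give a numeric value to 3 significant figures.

2.98

⟨x⟩ = ∫ x·|ψ|² dx (integrals over the domain).
With sin²θ = (1 − cos2θ)/2 on 0 ≤ x ≤ L: ∫sin²(nπx/L) dx = L/2, ∫x·sin²(nπx/L) dx = L²/4, ∫x²·sin²(nπx/L) dx = L³·(1/6 − 1/(4n²π²)); higher powers xᵏ the same way, integrating xᵏ·cos(2nπx/L) by parts.
⟨x⟩ = 2.9750.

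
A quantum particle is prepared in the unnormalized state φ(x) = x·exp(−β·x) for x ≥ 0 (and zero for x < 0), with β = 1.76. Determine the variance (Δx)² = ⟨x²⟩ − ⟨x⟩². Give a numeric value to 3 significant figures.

0.242

Compute ⟨x⟩ and ⟨x²⟩ separately, then (Δx)² = ⟨x²⟩ − ⟨x⟩².
Every integrand reduces to terms xʲ·e^(−2βx) on [0, ∞); use ∫₀^∞ xʲ·e^(−2βx) dx = j!/(2β)^(j+1).
Normalization: ∫|φ|² dx = 0.045857.
⟨x⟩ = 0.85227 and ⟨x²⟩ = 0.96849.
(Δx)² = 0.96849 − (0.85227)² = 0.24212.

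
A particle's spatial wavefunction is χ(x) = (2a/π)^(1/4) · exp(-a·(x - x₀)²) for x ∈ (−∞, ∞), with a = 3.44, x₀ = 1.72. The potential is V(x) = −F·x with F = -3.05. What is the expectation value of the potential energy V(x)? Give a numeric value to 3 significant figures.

⟨V⟩ = ∫ V(x)·|χ|² dx.
Gaussian moments (u = x − x₀): ∫u^(2j)·e^(−2au²) du = (2j−1)!!/(4a)^j · √(π/(2a)), odd powers integrate to 0; here √(π/(2a)) = 0.67574.
⟨V⟩ = 5.2460.

5.25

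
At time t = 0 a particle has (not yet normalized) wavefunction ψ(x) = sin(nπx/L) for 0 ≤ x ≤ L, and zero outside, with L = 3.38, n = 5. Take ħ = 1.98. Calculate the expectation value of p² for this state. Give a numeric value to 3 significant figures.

p² ψ = −ħ² d²ψ/dx²; ⟨p²⟩ = −ħ² ∫ ψ*·ψ'' dx / ∫|ψ|² dx.
d/dx sin(nπx/L) = (nπ/L)·cos(nπx/L) and d²/dx² sin(nπx/L) = −(nπ/L)²·sin(nπx/L); on 0 ≤ x ≤ L, ∫sin²(nπx/L) dx = L/2 and ∫sin(nπx/L)·cos(nπx/L) dx = 0.
State is unnormalized: ∫|ψ|² dx = 1.6900, and ∫ψ*·(−ħ² ψ'') dx = 143.09, so ⟨p²⟩ = 143.09 / 1.6900.
⟨p²⟩ = 84.671.

84.7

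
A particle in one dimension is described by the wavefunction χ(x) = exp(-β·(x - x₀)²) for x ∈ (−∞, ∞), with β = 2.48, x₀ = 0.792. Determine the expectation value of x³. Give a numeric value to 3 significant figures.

⟨x³⟩ = ∫ x³·|χ|² dx / ∫|χ|² dx (integrals over the domain).
Gaussian moments (u = x − x₀): ∫u^(2j)·e^(−2βu²) du = (2j−1)!!/(4β)^j · √(π/(2β)), odd powers integrate to 0; here √(π/(2β)) = 0.79586.
State is unnormalized: ∫|χ|² dx = 0.79586, and ∫χ*·x³·χ dx = 0.58600, so ⟨x³⟩ = 0.58600 / 0.79586.
⟨x³⟩ = 0.73631.

0.736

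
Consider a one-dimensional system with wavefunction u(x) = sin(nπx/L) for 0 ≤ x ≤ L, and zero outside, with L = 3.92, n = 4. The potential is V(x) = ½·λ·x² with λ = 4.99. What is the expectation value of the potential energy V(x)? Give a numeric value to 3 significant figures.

⟨V⟩ = ∫ V(x)·|u|² dx / ∫|u|² dx.
With sin²θ = (1 − cos2θ)/2 on 0 ≤ x ≤ L: ∫sin²(nπx/L) dx = L/2, ∫x·sin²(nπx/L) dx = L²/4, ∫x²·sin²(nπx/L) dx = L³·(1/6 − 1/(4n²π²)); higher powers xᵏ the same way, integrating xᵏ·cos(2nπx/L) by parts.
State is unnormalized: ∫|u|² dx = 1.9600, and ∫u*·V(x)·u dx = 24.810, so ⟨V⟩ = 24.810 / 1.9600.
⟨V⟩ = 12.658.

12.7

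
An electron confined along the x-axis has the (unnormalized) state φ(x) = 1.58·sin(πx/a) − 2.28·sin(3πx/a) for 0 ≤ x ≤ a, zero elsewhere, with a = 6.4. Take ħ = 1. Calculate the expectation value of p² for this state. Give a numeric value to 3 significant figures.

1.54

p² φ = −ħ² d²φ/dx²; ⟨p²⟩ = −ħ² ∫ φ*·φ'' dx / ∫|φ|² dx.
d²/dx² sin(jπx/a) = −(jπ/a)²·sin(jπx/a); on 0 ≤ x ≤ a, ∫sin²(jπx/a) dx = a/2 and ∫sin(jπx/a)·sin(lπx/a) dx = 0 for j ≠ l, so only diagonal terms survive in ∫|φ|² and ∫φ·φ″; ∫φ·φ′ dx = [φ²/2] between the walls = 0.
State is unnormalized: ∫|φ|² dx = 24.623, and ∫φ*·(−ħ² φ'') dx = 38.000, so ⟨p²⟩ = 38.000 / 24.623.
⟨p²⟩ = 1.5432.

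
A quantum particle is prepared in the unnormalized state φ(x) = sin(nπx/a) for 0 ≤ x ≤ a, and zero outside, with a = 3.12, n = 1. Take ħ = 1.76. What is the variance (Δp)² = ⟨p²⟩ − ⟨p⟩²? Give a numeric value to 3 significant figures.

3.14

Compute ⟨p⟩ and ⟨p²⟩ separately; (Δp)² = ⟨p²⟩ − ⟨p⟩².
d/dx sin(nπx/a) = (nπ/a)·cos(nπx/a) and d²/dx² sin(nπx/a) = −(nπ/a)²·sin(nπx/a); on 0 ≤ x ≤ a, ∫sin²(nπx/a) dx = a/2 and ∫sin(nπx/a)·cos(nπx/a) dx = 0.
Normalization: ∫|φ|² dx = 1.5600.
⟨p⟩ = 0.0000 and ⟨p²⟩ = 3.1406.
(Δp)² = 3.1406 − (0.0000)² = 3.1406.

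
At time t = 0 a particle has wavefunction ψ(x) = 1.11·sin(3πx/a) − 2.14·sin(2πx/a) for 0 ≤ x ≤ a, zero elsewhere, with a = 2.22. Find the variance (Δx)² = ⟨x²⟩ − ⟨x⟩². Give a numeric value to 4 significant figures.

0.2310

Compute ⟨x⟩ and ⟨x²⟩ separately, then (Δx)² = ⟨x²⟩ − ⟨x⟩².
On 0 ≤ x ≤ a (j ≠ l): ∫sin²(jπx/a) dx = a/2, ∫sin(jπx/a)·sin(lπx/a) dx = 0; diagonal moments ∫x·sin²(jπx/a) dx = a²/4, ∫x²·sin²(jπx/a) dx = a³·(1/6 − 1/(4j²π²)); cross terms ∫x·sin(jπx/a)·sin(lπx/a) dx = 0 for j + l even and −4jla²/(π²(j² − l²)²) for j + l odd, ∫x²·sin(jπx/a)·sin(lπx/a) dx = (−1)^(j+l)·4jla³/(π²(j² − l²)²); higher powers the same way via product-to-sum and parts.
Normalization: ∫|ψ|² dx = 6.4510.
⟨x⟩ = 1.4630 and ⟨x²⟩ = 2.3715.
(Δx)² = 2.3715 − (1.4630)² = 0.23100.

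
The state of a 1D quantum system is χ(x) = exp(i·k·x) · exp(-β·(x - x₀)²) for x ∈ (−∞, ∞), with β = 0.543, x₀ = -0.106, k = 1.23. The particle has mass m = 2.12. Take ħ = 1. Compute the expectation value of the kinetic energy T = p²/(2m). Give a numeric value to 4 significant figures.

0.4849

T = −(ħ²/2m) d²/dx², so ⟨T⟩ = −(ħ²/2m) ∫ χ*·χ'' dx / ∫|χ|² dx; with m = 2.12.
Gaussian moments (u = x − x₀): ∫u^(2j)·e^(−2βu²) du = (2j−1)!!/(4β)^j · √(π/(2β)), odd powers integrate to 0; here √(π/(2β)) = 1.7008. Derivatives: χ′ = (ik − 2βu)·χ, χ″ = ((ik − 2βu)² − 2β)·χ; the odd-in-u pieces drop out.
State is unnormalized: ∫|χ|² dx = 1.7008, and ∫χ*·(−ħ²/2m · χ'') dx = 0.82470, so ⟨T⟩ = 0.82470 / 1.7008.
⟨T⟩ = 0.48488.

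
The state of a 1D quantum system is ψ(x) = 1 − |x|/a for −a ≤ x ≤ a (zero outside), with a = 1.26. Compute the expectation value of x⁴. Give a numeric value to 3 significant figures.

0.0720

⟨x⁴⟩ = ∫ x⁴·|ψ|² dx / ∫|ψ|² dx (integrals over the domain).
ψ is even, so ∫ over [−a, a] = 2∫₀ᵃ with ψ = 1 − x/a there: ∫₀ᵃ (1 − x/a)² dx = a/3, ∫₀ᵃ x²(1 − x/a)² dx = a³/30, ∫₀ᵃ x⁴(1 − x/a)² dx = a⁵/105.
State is unnormalized: ∫|ψ|² dx = 0.84000, and ∫ψ*·x⁴·ψ dx = 0.060491, so ⟨x⁴⟩ = 0.060491 / 0.84000.
⟨x⁴⟩ = 0.072014.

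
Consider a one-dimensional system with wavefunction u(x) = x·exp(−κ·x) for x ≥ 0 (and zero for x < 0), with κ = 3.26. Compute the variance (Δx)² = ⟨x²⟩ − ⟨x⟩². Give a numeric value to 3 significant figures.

Compute ⟨x⟩ and ⟨x²⟩ separately, then (Δx)² = ⟨x²⟩ − ⟨x⟩².
Every integrand reduces to terms xʲ·e^(−2κx) on [0, ∞); use ∫₀^∞ xʲ·e^(−2κx) dx = j!/(2κ)^(j+1).
Normalization: ∫|u|² dx = 0.0072158.
⟨x⟩ = 0.46012 and ⟨x²⟩ = 0.28228.
(Δx)² = 0.28228 − (0.46012)² = 0.070571.

0.0706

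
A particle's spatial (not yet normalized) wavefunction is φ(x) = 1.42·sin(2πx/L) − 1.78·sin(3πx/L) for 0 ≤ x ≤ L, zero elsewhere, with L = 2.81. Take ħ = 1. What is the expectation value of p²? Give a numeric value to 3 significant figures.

8.82

p² φ = −ħ² d²φ/dx²; ⟨p²⟩ = −ħ² ∫ φ*·φ'' dx / ∫|φ|² dx.
d²/dx² sin(jπx/L) = −(jπ/L)²·sin(jπx/L); on 0 ≤ x ≤ L, ∫sin²(jπx/L) dx = L/2 and ∫sin(jπx/L)·sin(lπx/L) dx = 0 for j ≠ l, so only diagonal terms survive in ∫|φ|² and ∫φ·φ″; ∫φ·φ′ dx = [φ²/2] between the walls = 0.
State is unnormalized: ∫|φ|² dx = 7.2846, and ∫φ*·(−ħ² φ'') dx = 64.242, so ⟨p²⟩ = 64.242 / 7.2846.
⟨p²⟩ = 8.8189.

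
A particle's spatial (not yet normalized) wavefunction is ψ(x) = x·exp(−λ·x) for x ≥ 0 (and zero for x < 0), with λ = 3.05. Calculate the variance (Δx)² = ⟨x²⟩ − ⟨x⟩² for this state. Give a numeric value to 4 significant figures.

Compute ⟨x⟩ and ⟨x²⟩ separately, then (Δx)² = ⟨x²⟩ − ⟨x⟩².
Every integrand reduces to terms xʲ·e^(−2λx) on [0, ∞); use ∫₀^∞ xʲ·e^(−2λx) dx = j!/(2λ)^(j+1).
Normalization: ∫|ψ|² dx = 0.0088113.
⟨x⟩ = 0.49180 and ⟨x²⟩ = 0.32249.
(Δx)² = 0.32249 − (0.49180)² = 0.080623.

0.08062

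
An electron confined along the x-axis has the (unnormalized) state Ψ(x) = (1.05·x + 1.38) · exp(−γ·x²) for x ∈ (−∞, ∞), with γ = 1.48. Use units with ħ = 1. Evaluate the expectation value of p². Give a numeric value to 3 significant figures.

p² Ψ = −ħ² d²Ψ/dx²; ⟨p²⟩ = −ħ² ∫ Ψ*·Ψ'' dx / ∫|Ψ|² dx.
Expand each integrand as polynomial × e^(−2γx²) and use ∫x^(2j)·e^(−2γx²) dx = (2j−1)!!/(4γ)^j · √(π/(2γ)), odd powers → 0; here √(π/(2γ)) = 1.0302. Differentiate with the product rule, d/dx e^(−γx²) = −2γx·e^(−γx²).
State is unnormalized: ∫|Ψ|² dx = 2.1538, and ∫Ψ*·(−ħ² Ψ'') dx = 3.7555, so ⟨p²⟩ = 3.7555 / 2.1538.
⟨p²⟩ = 1.7437.

1.74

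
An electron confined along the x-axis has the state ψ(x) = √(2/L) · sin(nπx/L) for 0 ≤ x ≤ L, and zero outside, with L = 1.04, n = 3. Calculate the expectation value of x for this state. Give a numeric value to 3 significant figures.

⟨x⟩ = ∫ x·|ψ|² dx (integrals over the domain).
With sin²θ = (1 − cos2θ)/2 on 0 ≤ x ≤ L: ∫sin²(nπx/L) dx = L/2, ∫x·sin²(nπx/L) dx = L²/4, ∫x²·sin²(nπx/L) dx = L³·(1/6 − 1/(4n²π²)); higher powers xᵏ the same way, integrating xᵏ·cos(2nπx/L) by parts.
⟨x⟩ = 0.52000.

0.520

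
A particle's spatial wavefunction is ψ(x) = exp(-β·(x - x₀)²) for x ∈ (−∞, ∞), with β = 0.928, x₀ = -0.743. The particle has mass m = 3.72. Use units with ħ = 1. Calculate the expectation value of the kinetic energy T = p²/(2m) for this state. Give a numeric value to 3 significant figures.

T = −(ħ²/2m) d²/dx², so ⟨T⟩ = −(ħ²/2m) ∫ ψ*·ψ'' dx / ∫|ψ|² dx; with m = 3.72.
Gaussian moments (u = x − x₀): ∫u^(2j)·e^(−2βu²) du = (2j−1)!!/(4β)^j · √(π/(2β)), odd powers integrate to 0; here √(π/(2β)) = 1.3010. Derivatives: d/dx e^(−βu²) = −2βu·e^(−βu²), d²/dx² e^(−βu²) = (4β²u² − 2β)·e^(−βu²).
State is unnormalized: ∫|ψ|² dx = 1.3010, and ∫ψ*·(−ħ²/2m · ψ'') dx = 0.16228, so ⟨T⟩ = 0.16228 / 1.3010.
⟨T⟩ = 0.12473.

0.125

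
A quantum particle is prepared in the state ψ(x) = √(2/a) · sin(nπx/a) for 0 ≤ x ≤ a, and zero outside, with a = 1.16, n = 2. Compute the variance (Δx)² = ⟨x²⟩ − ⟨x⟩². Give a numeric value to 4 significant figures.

Compute ⟨x⟩ and ⟨x²⟩ separately, then (Δx)² = ⟨x²⟩ − ⟨x⟩².
With sin²θ = (1 − cos2θ)/2 on 0 ≤ x ≤ a: ∫sin²(nπx/a) dx = a/2, ∫x·sin²(nπx/a) dx = a²/4, ∫x²·sin²(nπx/a) dx = a³·(1/6 − 1/(4n²π²)); higher powers xᵏ the same way, integrating xᵏ·cos(2nπx/a) by parts.
⟨x⟩ = 0.58000 and ⟨x²⟩ = 0.43149.
(Δx)² = 0.43149 − (0.58000)² = 0.095091.

0.09509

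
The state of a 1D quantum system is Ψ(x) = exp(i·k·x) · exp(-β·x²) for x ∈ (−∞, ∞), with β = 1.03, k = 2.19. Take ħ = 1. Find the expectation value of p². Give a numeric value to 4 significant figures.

5.826

p² Ψ = −ħ² d²Ψ/dx²; ⟨p²⟩ = −ħ² ∫ Ψ*·Ψ'' dx / ∫|Ψ|² dx.
Gaussian moments: ∫x^(2j)·e^(−2βx²) dx = (2j−1)!!/(4β)^j · √(π/(2β)), odd powers integrate to 0; here √(π/(2β)) = 1.2349. Derivatives: Ψ′ = (ik − 2βx)·Ψ, Ψ″ = ((ik − 2βx)² − 2β)·Ψ; the odd-in-x pieces drop out.
State is unnormalized: ∫|Ψ|² dx = 1.2349, and ∫Ψ*·(−ħ² Ψ'') dx = 7.1948, so ⟨p²⟩ = 7.1948 / 1.2349.
⟨p²⟩ = 5.8261.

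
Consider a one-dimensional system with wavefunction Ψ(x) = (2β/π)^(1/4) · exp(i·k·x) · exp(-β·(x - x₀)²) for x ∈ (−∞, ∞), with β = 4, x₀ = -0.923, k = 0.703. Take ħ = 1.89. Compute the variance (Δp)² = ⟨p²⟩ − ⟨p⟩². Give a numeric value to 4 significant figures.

14.29

Compute ⟨p⟩ and ⟨p²⟩ separately; (Δp)² = ⟨p²⟩ − ⟨p⟩².
Gaussian moments (u = x − x₀): ∫u^(2j)·e^(−2βu²) du = (2j−1)!!/(4β)^j · √(π/(2β)), odd powers integrate to 0; here √(π/(2β)) = 0.62666. Derivatives: Ψ′ = (ik − 2βu)·Ψ, Ψ″ = ((ik − 2βu)² − 2β)·Ψ; the odd-in-u pieces drop out.
⟨p⟩ = 1.3287 and ⟨p²⟩ = 16.054.
(Δp)² = 16.054 − (1.3287)² = 14.288.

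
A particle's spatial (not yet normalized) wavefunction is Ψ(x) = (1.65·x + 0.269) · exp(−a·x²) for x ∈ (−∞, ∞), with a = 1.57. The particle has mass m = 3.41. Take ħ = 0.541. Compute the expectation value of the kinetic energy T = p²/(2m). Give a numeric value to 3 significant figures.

T = −(ħ²/2m) d²/dx², so ⟨T⟩ = −(ħ²/2m) ∫ Ψ*·Ψ'' dx / ∫|Ψ|² dx; with m = 3.41.
Expand each integrand as polynomial × e^(−2ax²) and use ∫x^(2j)·e^(−2ax²) dx = (2j−1)!!/(4a)^j · √(π/(2a)), odd powers → 0; here √(π/(2a)) = 1.0003. Differentiate with the product rule, d/dx e^(−ax²) = −2ax·e^(−ax²).
State is unnormalized: ∫|Ψ|² dx = 0.50601, and ∫Ψ*·(−ħ²/2m · Ψ'') dx = 0.092526, so ⟨T⟩ = 0.092526 / 0.50601.
⟨T⟩ = 0.18286.

0.183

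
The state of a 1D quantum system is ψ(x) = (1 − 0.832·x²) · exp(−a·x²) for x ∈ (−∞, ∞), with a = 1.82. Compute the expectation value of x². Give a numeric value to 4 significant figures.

⟨x²⟩ = ∫ x²·|ψ|² dx / ∫|ψ|² dx (integrals over the domain).
Expand each integrand as polynomial × e^(−2ax²) and use ∫x^(2j)·e^(−2ax²) dx = (2j−1)!!/(4a)^j · √(π/(2a)), odd powers → 0; here √(π/(2a)) = 0.92902.
State is unnormalized: ∫|ψ|² dx = 0.75307, and ∫ψ*·x²·ψ dx = 0.065108, so ⟨x²⟩ = 0.065108 / 0.75307.
⟨x²⟩ = 0.086457.

0.08646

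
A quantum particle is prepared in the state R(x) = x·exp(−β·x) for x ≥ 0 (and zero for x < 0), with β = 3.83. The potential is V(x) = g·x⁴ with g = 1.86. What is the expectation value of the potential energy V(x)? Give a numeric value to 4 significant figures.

0.1945

⟨V⟩ = ∫ V(x)·|R|² dx / ∫|R|² dx.
Every integrand reduces to terms xʲ·e^(−2βx) on [0, ∞); use ∫₀^∞ xʲ·e^(−2βx) dx = j!/(2β)^(j+1).
State is unnormalized: ∫|R|² dx = 0.0044498, and ∫R*·V(x)·R dx = 0.00086545, so ⟨V⟩ = 0.00086545 / 0.0044498.
⟨V⟩ = 0.19449.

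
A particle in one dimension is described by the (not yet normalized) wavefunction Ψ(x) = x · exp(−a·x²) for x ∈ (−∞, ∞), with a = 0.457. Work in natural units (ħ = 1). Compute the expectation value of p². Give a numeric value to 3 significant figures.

p² Ψ = −ħ² d²Ψ/dx²; ⟨p²⟩ = −ħ² ∫ Ψ*·Ψ'' dx / ∫|Ψ|² dx.
Expand each integrand as polynomial × e^(−2ax²) and use ∫x^(2j)·e^(−2ax²) dx = (2j−1)!!/(4a)^j · √(π/(2a)), odd powers → 0; here √(π/(2a)) = 1.8540. Differentiate with the product rule, d/dx e^(−ax²) = −2ax·e^(−ax²).
State is unnormalized: ∫|Ψ|² dx = 1.0142, and ∫Ψ*·(−ħ² Ψ'') dx = 1.3905, so ⟨p²⟩ = 1.3905 / 1.0142.
⟨p²⟩ = 1.3710.

1.37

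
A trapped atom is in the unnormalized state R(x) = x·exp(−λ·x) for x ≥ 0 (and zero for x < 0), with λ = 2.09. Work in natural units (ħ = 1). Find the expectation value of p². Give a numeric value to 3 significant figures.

p² R = −ħ² d²R/dx²; ⟨p²⟩ = −ħ² ∫ R*·R'' dx / ∫|R|² dx.
Differentiate x·exp(−λ·x) with the product rule; every integrand then reduces to terms xʲ·e^(−2λx) on [0, ∞), with ∫₀^∞ xʲ·e^(−2λx) dx = j!/(2λ)^(j+1).
State is unnormalized: ∫|R|² dx = 0.027384, and ∫R*·(−ħ² R'') dx = 0.11962, so ⟨p²⟩ = 0.11962 / 0.027384.
⟨p²⟩ = 4.3681.

4.37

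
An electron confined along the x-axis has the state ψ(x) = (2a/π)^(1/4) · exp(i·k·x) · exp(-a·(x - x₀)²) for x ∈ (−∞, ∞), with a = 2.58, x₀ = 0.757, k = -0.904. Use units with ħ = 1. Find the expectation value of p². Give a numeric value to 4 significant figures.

3.397

p² ψ = −ħ² d²ψ/dx²; ⟨p²⟩ = −ħ² ∫ ψ*·ψ'' dx.
Gaussian moments (u = x − x₀): ∫u^(2j)·e^(−2au²) du = (2j−1)!!/(4a)^j · √(π/(2a)), odd powers integrate to 0; here √(π/(2a)) = 0.78028. Derivatives: ψ′ = (ik − 2au)·ψ, ψ″ = ((ik − 2au)² − 2a)·ψ; the odd-in-u pieces drop out.
⟨p²⟩ = 3.3972.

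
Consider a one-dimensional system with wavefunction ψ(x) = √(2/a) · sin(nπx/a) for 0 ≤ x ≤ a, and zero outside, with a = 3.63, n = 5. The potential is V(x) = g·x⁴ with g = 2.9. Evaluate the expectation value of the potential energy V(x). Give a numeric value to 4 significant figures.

⟨V⟩ = ∫ V(x)·|ψ|² dx.
With sin²θ = (1 − cos2θ)/2 on 0 ≤ x ≤ a: ∫sin²(nπx/a) dx = a/2, ∫x·sin²(nπx/a) dx = a²/4, ∫x²·sin²(nπx/a) dx = a³·(1/6 − 1/(4n²π²)); higher powers xᵏ the same way, integrating xᵏ·cos(2nπx/a) by parts.
⟨V⟩ = 98.677.

98.68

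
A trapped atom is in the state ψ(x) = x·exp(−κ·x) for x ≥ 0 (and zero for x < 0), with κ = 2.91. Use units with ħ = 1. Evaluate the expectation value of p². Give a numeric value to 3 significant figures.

8.47

p² ψ = −ħ² d²ψ/dx²; ⟨p²⟩ = −ħ² ∫ ψ*·ψ'' dx / ∫|ψ|² dx.
Differentiate x·exp(−κ·x) with the product rule; every integrand then reduces to terms xʲ·e^(−2κx) on [0, ∞), with ∫₀^∞ xʲ·e^(−2κx) dx = j!/(2κ)^(j+1).
State is unnormalized: ∫|ψ|² dx = 0.010145, and ∫ψ*·(−ħ² ψ'') dx = 0.085911, so ⟨p²⟩ = 0.085911 / 0.010145.
⟨p²⟩ = 8.4681.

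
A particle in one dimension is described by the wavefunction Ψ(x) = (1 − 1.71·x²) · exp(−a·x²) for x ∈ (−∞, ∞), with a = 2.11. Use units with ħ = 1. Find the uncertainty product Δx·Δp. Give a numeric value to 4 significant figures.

0.5731

Δx = √(⟨x²⟩−⟨x⟩²), Δp = √(⟨p²⟩−⟨p⟩²).
Expand each integrand as polynomial × e^(−2ax²) and use ∫x^(2j)·e^(−2ax²) dx = (2j−1)!!/(4a)^j · √(π/(2a)), odd powers → 0; here √(π/(2a)) = 0.86282. Differentiate with the product rule, d/dx e^(−ax²) = −2ax·e^(−ax²).
Normalization: ∫|Ψ|² dx = 0.61945.
⟨x⟩ = 0.0000, ⟨x²⟩ = 0.066030 ⇒ Δx = 0.25696.
⟨p⟩ = 0.0000, ⟨p²⟩ = 4.9744 ⇒ Δp = 2.2303.
Δx·Δp = 0.57312.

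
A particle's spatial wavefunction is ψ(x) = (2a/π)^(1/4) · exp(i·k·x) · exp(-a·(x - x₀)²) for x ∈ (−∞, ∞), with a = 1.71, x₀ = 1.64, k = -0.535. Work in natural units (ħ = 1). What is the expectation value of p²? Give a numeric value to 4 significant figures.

1.996

p² ψ = −ħ² d²ψ/dx²; ⟨p²⟩ = −ħ² ∫ ψ*·ψ'' dx.
Gaussian moments (u = x − x₀): ∫u^(2j)·e^(−2au²) du = (2j−1)!!/(4a)^j · √(π/(2a)), odd powers integrate to 0; here √(π/(2a)) = 0.95843. Derivatives: ψ′ = (ik − 2au)·ψ, ψ″ = ((ik − 2au)² − 2a)·ψ; the odd-in-u pieces drop out.
⟨p²⟩ = 1.9962.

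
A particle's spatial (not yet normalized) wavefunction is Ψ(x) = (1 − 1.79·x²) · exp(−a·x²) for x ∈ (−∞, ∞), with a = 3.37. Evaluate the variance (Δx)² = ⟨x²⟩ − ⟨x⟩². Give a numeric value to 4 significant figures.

Compute ⟨x⟩ and ⟨x²⟩ separately, then (Δx)² = ⟨x²⟩ − ⟨x⟩².
Expand each integrand as polynomial × e^(−2ax²) and use ∫x^(2j)·e^(−2ax²) dx = (2j−1)!!/(4a)^j · √(π/(2a)), odd powers → 0; here √(π/(2a)) = 0.68272.
Normalization: ∫|Ψ|² dx = 0.53752.
⟨x⟩ = 0.0000 and ⟨x²⟩ = 0.044074.
(Δx)² = 0.044074 − (0.0000)² = 0.044074.

0.04407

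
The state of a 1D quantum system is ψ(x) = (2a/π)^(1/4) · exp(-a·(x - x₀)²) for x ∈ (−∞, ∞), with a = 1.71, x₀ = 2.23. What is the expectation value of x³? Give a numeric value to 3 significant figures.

⟨x³⟩ = ∫ x³·|ψ|² dx (integrals over the domain).
Gaussian moments (u = x − x₀): ∫u^(2j)·e^(−2au²) du = (2j−1)!!/(4a)^j · √(π/(2a)), odd powers integrate to 0; here √(π/(2a)) = 0.95843.
⟨x³⟩ = 12.068.

12.1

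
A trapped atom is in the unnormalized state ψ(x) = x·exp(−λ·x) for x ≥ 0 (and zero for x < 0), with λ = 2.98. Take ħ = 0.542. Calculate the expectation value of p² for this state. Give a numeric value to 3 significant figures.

p² ψ = −ħ² d²ψ/dx²; ⟨p²⟩ = −ħ² ∫ ψ*·ψ'' dx / ∫|ψ|² dx.
Differentiate x·exp(−λ·x) with the product rule; every integrand then reduces to terms xʲ·e^(−2λx) on [0, ∞), with ∫₀^∞ xʲ·e^(−2λx) dx = j!/(2λ)^(j+1).
State is unnormalized: ∫|ψ|² dx = 0.0094469, and ∫ψ*·(−ħ² ψ'') dx = 0.024645, so ⟨p²⟩ = 0.024645 / 0.0094469.
⟨p²⟩ = 2.6087.

2.61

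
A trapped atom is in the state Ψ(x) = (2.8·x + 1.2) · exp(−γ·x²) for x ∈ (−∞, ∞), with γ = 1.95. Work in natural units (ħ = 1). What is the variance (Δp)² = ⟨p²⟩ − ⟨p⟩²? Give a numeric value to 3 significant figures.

Compute ⟨p⟩ and ⟨p²⟩ separately; (Δp)² = ⟨p²⟩ − ⟨p⟩².
Expand each integrand as polynomial × e^(−2γx²) and use ∫x^(2j)·e^(−2γx²) dx = (2j−1)!!/(4γ)^j · √(π/(2γ)), odd powers → 0; here √(π/(2γ)) = 0.89752. Differentiate with the product rule, d/dx e^(−γx²) = −2γx·e^(−γx²).
Normalization: ∫|Ψ|² dx = 2.1945.
⟨p⟩ = 0.0000 and ⟨p²⟩ = 3.5532.
(Δp)² = 3.5532 − (0.0000)² = 3.5532.

3.55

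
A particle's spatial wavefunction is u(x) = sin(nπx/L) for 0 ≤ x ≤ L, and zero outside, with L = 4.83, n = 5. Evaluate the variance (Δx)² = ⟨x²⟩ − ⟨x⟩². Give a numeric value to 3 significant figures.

1.90

Compute ⟨x⟩ and ⟨x²⟩ separately, then (Δx)² = ⟨x²⟩ − ⟨x⟩².
With sin²θ = (1 − cos2θ)/2 on 0 ≤ x ≤ L: ∫sin²(nπx/L) dx = L/2, ∫x·sin²(nπx/L) dx = L²/4, ∫x²·sin²(nπx/L) dx = L³·(1/6 − 1/(4n²π²)); higher powers xᵏ the same way, integrating xᵏ·cos(2nπx/L) by parts.
Normalization: ∫|u|² dx = 2.4150.
⟨x⟩ = 2.4150 and ⟨x²⟩ = 7.7290.
(Δx)² = 7.7290 − (2.4150)² = 1.8968.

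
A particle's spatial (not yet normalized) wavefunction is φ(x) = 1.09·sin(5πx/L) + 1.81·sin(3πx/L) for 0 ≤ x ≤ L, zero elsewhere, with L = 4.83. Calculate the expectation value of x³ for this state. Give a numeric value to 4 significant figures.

34.48

⟨x³⟩ = ∫ x³·|φ|² dx / ∫|φ|² dx (integrals over the domain).
On 0 ≤ x ≤ L (j ≠ l): ∫sin²(jπx/L) dx = L/2, ∫sin(jπx/L)·sin(lπx/L) dx = 0; diagonal moments ∫x·sin²(jπx/L) dx = L²/4, ∫x²·sin²(jπx/L) dx = L³·(1/6 − 1/(4j²π²)); cross terms ∫x·sin(jπx/L)·sin(lπx/L) dx = 0 for j + l even and −4jlL²/(π²(j² − l²)²) for j + l odd, ∫x²·sin(jπx/L)·sin(lπx/L) dx = (−1)^(j+l)·4jlL³/(π²(j² − l²)²); higher powers the same way via product-to-sum and parts.
State is unnormalized: ∫|φ|² dx = 10.781, and ∫φ*·x³·φ dx = 371.68, so ⟨x³⟩ = 371.68 / 10.781.
⟨x³⟩ = 34.476.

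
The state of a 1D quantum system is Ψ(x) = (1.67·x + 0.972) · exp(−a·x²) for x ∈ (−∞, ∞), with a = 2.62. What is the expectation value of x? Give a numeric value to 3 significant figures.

⟨x⟩ = ∫ x·|Ψ|² dx / ∫|Ψ|² dx (integrals over the domain).
Expand each integrand as polynomial × e^(−2ax²) and use ∫x^(2j)·e^(−2ax²) dx = (2j−1)!!/(4a)^j · √(π/(2a)), odd powers → 0; here √(π/(2a)) = 0.77430.
State is unnormalized: ∫|Ψ|² dx = 0.93760, and ∫Ψ*·x·Ψ dx = 0.23986, so ⟨x⟩ = 0.23986 / 0.93760.
⟨x⟩ = 0.25583.

0.256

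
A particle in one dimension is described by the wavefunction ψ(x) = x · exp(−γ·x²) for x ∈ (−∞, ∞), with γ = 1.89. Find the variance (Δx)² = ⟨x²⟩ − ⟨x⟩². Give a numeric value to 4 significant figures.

0.3968

Compute ⟨x⟩ and ⟨x²⟩ separately, then (Δx)² = ⟨x²⟩ − ⟨x⟩².
Expand each integrand as polynomial × e^(−2γx²) and use ∫x^(2j)·e^(−2γx²) dx = (2j−1)!!/(4γ)^j · √(π/(2γ)), odd powers → 0; here √(π/(2γ)) = 0.91165.
Normalization: ∫|ψ|² dx = 0.12059.
⟨x⟩ = 0.0000 and ⟨x²⟩ = 0.39683.
(Δx)² = 0.39683 − (0.0000)² = 0.39683.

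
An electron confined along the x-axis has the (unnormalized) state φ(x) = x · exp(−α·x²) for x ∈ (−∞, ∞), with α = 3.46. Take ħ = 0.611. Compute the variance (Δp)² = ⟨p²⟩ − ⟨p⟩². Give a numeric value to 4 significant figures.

Compute ⟨p⟩ and ⟨p²⟩ separately; (Δp)² = ⟨p²⟩ − ⟨p⟩².
Expand each integrand as polynomial × e^(−2αx²) and use ∫x^(2j)·e^(−2αx²) dx = (2j−1)!!/(4α)^j · √(π/(2α)), odd powers → 0; here √(π/(2α)) = 0.67379. Differentiate with the product rule, d/dx e^(−αx²) = −2αx·e^(−αx²).
Normalization: ∫|φ|² dx = 0.048684.
⟨p⟩ = 0.0000 and ⟨p²⟩ = 3.8751.
(Δp)² = 3.8751 − (0.0000)² = 3.8751.

3.875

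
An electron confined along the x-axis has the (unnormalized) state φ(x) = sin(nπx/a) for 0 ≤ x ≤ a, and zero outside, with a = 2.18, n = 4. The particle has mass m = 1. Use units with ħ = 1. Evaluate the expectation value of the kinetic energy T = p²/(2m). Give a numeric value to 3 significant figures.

T = −(ħ²/2m) d²/dx², so ⟨T⟩ = −(ħ²/2m) ∫ φ*·φ'' dx / ∫|φ|² dx; with m = 1.
d/dx sin(nπx/a) = (nπ/a)·cos(nπx/a) and d²/dx² sin(nπx/a) = −(nπ/a)²·sin(nπx/a); on 0 ≤ x ≤ a, ∫sin²(nπx/a) dx = a/2 and ∫sin(nπx/a)·cos(nπx/a) dx = 0.
State is unnormalized: ∫|φ|² dx = 1.0900, and ∫φ*·(−ħ²/2m · φ'') dx = 18.109, so ⟨T⟩ = 18.109 / 1.0900.
⟨T⟩ = 16.614.

16.6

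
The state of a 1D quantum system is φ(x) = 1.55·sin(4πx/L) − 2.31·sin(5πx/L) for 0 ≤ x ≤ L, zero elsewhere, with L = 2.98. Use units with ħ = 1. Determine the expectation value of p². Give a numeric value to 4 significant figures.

24.68

p² φ = −ħ² d²φ/dx²; ⟨p²⟩ = −ħ² ∫ φ*·φ'' dx / ∫|φ|² dx.
d²/dx² sin(jπx/L) = −(jπ/L)²·sin(jπx/L); on 0 ≤ x ≤ L, ∫sin²(jπx/L) dx = L/2 and ∫sin(jπx/L)·sin(lπx/L) dx = 0 for j ≠ l, so only diagonal terms survive in ∫|φ|² and ∫φ·φ″; ∫φ·φ′ dx = [φ²/2] between the walls = 0.
State is unnormalized: ∫|φ|² dx = 11.531, and ∫φ*·(−ħ² φ'') dx = 284.57, so ⟨p²⟩ = 284.57 / 11.531.
⟨p²⟩ = 24.679.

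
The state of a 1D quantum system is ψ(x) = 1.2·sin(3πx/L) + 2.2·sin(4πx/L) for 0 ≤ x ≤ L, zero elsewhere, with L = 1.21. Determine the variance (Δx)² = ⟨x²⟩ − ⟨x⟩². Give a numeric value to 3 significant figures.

Compute ⟨x⟩ and ⟨x²⟩ separately, then (Δx)² = ⟨x²⟩ − ⟨x⟩².
On 0 ≤ x ≤ L (j ≠ l): ∫sin²(jπx/L) dx = L/2, ∫sin(jπx/L)·sin(lπx/L) dx = 0; diagonal moments ∫x·sin²(jπx/L) dx = L²/4, ∫x²·sin²(jπx/L) dx = L³·(1/6 − 1/(4j²π²)); cross terms ∫x·sin(jπx/L)·sin(lπx/L) dx = 0 for j + l even and −4jlL²/(π²(j² − l²)²) for j + l odd, ∫x²·sin(jπx/L)·sin(lπx/L) dx = (−1)^(j+l)·4jlL³/(π²(j² − l²)²); higher powers the same way via product-to-sum and parts.
Normalization: ∫|ψ|² dx = 3.7994.
⟨x⟩ = 0.40305 and ⟨x²⟩ = 0.23822.
(Δx)² = 0.23822 − (0.40305)² = 0.075764.

0.0758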